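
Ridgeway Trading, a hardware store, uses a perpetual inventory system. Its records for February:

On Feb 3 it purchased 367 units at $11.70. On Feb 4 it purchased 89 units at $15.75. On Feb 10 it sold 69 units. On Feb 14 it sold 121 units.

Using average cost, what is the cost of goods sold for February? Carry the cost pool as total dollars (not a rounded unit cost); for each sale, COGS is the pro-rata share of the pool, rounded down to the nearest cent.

COGS = $2,373.18

After Feb 3: 367 on hand, pool $4,293.90 (≈ $11.7000 each)
After Feb 4: 456 on hand, pool $5,695.65 (≈ $12.4905 each)
Feb 10, sell 69: 69/456 × $5,695.65 → $861.84
Feb 14, sell 121: 121/387 × $4,833.81 → $1,511.34
Total COGS = $861.84 + $1,511.34 = $2,373.18
Ending inventory (cost pool remaining) = $3,322.47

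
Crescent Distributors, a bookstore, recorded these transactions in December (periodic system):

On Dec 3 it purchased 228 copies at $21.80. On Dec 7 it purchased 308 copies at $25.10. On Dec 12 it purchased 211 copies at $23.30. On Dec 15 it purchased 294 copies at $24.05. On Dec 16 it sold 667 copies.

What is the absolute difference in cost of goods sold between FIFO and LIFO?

FIFO COGS: 228 @ $21.80 + 308 @ $25.10 + 131 @ $23.30 = $15,753.50
LIFO COGS: 294 @ $24.05 + 211 @ $23.30 + 162 @ $25.10 = $16,053.20
Difference = |$15,753.50 − $16,053.20| = $299.70

$299.70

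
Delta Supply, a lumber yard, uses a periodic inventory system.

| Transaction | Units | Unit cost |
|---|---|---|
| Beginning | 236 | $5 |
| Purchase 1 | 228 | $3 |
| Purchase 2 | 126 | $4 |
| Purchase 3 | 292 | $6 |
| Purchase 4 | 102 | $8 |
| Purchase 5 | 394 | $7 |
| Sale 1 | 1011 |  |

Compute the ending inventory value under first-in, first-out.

Sale 1 (1011) [FIFO — oldest first]: 236 @ $5 + 228 @ $3 + 126 @ $4 + 292 @ $6 + 102 @ $8 + 27 @ $7 = $5,125
Ending inventory: 367 @ $7 = $2,569

Ending inventory = $2,569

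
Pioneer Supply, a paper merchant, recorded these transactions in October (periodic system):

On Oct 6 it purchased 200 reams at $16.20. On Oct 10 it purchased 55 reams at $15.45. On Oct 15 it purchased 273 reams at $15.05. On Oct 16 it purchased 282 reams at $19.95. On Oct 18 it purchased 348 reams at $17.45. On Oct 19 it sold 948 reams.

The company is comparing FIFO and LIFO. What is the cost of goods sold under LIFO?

COGS = $16,502.40

FIFO COGS: 200 @ $16.20 + 55 @ $15.45 + 273 @ $15.05 + 282 @ $19.95 + 138 @ $17.45 = $16,232.40
LIFO COGS: 348 @ $17.45 + 282 @ $19.95 + 273 @ $15.05 + 45 @ $15.45 = $16,502.40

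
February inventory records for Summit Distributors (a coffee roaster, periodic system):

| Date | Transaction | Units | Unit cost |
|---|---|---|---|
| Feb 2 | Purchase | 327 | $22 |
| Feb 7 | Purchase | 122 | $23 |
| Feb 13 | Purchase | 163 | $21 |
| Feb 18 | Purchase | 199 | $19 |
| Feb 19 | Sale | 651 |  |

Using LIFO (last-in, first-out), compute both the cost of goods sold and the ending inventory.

Feb 19, 651 sold [LIFO — newest first]: 199 @ $19 + 163 @ $21 + 122 @ $23 + 167 @ $22 = $13,684
Ending inventory: 160 @ $22 = $3,520
Check: goods available $17,204 = COGS $13,684 + ending $3,520

COGS = $13,684; ending inventory = $3,520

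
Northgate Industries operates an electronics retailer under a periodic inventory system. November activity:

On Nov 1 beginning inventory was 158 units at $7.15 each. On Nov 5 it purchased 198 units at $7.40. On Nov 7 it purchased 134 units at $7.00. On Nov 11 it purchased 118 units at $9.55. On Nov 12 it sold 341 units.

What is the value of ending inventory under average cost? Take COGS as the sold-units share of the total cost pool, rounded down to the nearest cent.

Ending inventory = $2,046.33

Nov 12, sell 341: 341/608 × $4,659.80 → $2,613.47
Ending inventory (cost pool remaining) = $2,046.33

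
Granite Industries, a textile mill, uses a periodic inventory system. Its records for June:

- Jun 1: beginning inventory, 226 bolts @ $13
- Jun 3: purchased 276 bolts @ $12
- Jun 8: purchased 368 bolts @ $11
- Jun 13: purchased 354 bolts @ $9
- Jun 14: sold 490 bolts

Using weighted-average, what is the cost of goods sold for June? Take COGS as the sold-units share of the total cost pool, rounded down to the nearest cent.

Jun 14, sell 490: 490/1224 × $13,484.00 → $5,398.00
Ending inventory (cost pool remaining) = $8,086.00
Check: goods available $13,484.00 = COGS $5,398.00 + ending $8,086.00

COGS = $5,398.00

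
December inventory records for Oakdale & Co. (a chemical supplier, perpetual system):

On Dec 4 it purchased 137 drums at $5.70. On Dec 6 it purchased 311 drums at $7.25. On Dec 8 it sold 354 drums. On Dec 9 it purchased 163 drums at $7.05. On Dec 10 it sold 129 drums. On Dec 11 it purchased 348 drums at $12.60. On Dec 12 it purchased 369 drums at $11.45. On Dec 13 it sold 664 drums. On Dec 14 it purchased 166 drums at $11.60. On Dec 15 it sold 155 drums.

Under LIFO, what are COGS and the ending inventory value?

COGS = $13,149.35; ending inventory = $1,570.90

Dec 8, 354 sold [LIFO — newest first]: 311 @ $7.25 + 43 @ $5.70 = $2,499.85
Dec 10, 129 sold [LIFO — newest first]: 129 @ $7.05 = $909.45
Dec 13, 664 sold [LIFO — newest first]: 369 @ $11.45 + 295 @ $12.60 = $7,942.05
Dec 15, 155 sold [LIFO — newest first]: 155 @ $11.60 = $1,798.00
Total COGS = $2,499.85 + $909.45 + $7,942.05 + $1,798.00 = $13,149.35
Ending inventory: 94 @ $5.70 + 34 @ $7.05 + 53 @ $12.60 + 11 @ $11.60 = $1,570.90
Check: goods available $14,720.25 = COGS $13,149.35 + ending $1,570.90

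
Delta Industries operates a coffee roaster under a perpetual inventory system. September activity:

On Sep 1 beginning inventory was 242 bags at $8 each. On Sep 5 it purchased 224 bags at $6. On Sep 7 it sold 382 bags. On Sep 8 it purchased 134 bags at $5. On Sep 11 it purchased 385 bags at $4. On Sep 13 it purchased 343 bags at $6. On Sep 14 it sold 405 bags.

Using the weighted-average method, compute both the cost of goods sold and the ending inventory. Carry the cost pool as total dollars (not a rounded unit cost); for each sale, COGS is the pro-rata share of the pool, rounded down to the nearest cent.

COGS = $4,769.08; ending inventory = $2,778.92

After Sep 1: 242 on hand, pool $1,936.00 (≈ $8.0000 each)
After Sep 5: 466 on hand, pool $3,280.00 (≈ $7.0386 each)
Sep 7, sell 382: 382/466 × $3,280.00 → $2,688.75
After Sep 8: 218 on hand, pool $1,261.25 (≈ $5.7856 each)
After Sep 11: 603 on hand, pool $2,801.25 (≈ $4.6455 each)
After Sep 13: 946 on hand, pool $4,859.25 (≈ $5.1366 each)
Sep 14, sell 405: 405/946 × $4,859.25 → $2,080.33
Total COGS = $2,688.75 + $2,080.33 = $4,769.08
Ending inventory (cost pool remaining) = $2,778.92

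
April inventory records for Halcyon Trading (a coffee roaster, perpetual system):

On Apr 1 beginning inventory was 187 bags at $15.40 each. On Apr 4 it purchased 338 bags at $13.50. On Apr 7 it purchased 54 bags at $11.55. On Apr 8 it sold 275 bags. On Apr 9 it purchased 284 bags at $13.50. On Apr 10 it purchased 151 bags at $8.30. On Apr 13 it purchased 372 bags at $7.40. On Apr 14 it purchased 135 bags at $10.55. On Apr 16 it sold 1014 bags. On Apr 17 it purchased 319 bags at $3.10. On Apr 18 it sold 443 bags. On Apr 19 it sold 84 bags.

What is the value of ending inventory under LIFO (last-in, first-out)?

Ending inventory = $369.60

Apr 8, 275 sold [LIFO — newest first]: 54 @ $11.55 + 221 @ $13.50 = $3,607.20
Apr 16, 1014 sold [LIFO — newest first]: 135 @ $10.55 + 372 @ $7.40 + 151 @ $8.30 + 284 @ $13.50 + 72 @ $13.50 = $10,236.35
Apr 18, 443 sold [LIFO — newest first]: 319 @ $3.10 + 45 @ $13.50 + 79 @ $15.40 = $2,813.00
Apr 19, 84 sold [LIFO — newest first]: 84 @ $15.40 = $1,293.60
Total COGS = $3,607.20 + $10,236.35 + $2,813.00 + $1,293.60 = $17,950.15
Ending inventory: 24 @ $15.40 = $369.60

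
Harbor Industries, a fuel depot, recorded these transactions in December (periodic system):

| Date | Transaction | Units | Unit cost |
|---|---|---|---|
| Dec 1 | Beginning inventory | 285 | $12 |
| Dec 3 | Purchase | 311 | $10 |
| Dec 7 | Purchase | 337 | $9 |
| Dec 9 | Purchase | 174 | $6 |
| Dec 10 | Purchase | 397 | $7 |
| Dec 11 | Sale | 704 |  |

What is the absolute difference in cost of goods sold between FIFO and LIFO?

$2,482

FIFO COGS: 285 @ $12 + 311 @ $10 + 108 @ $9 = $7,502
LIFO COGS: 397 @ $7 + 174 @ $6 + 133 @ $9 = $5,020
Difference = |$7,502 − $5,020| = $2,482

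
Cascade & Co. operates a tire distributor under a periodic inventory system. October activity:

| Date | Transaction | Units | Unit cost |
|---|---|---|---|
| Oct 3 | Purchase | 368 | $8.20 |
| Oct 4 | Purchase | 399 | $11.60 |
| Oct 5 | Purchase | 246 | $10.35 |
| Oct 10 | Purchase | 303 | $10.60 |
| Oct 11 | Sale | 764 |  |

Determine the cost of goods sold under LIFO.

COGS = $8,251.90

Oct 11, 764 sold [LIFO — newest first]: 303 @ $10.60 + 246 @ $10.35 + 215 @ $11.60 = $8,251.90
Ending inventory: 368 @ $8.20 + 184 @ $11.60 = $5,152.00
Check: goods available $13,403.90 = COGS $8,251.90 + ending $5,152.00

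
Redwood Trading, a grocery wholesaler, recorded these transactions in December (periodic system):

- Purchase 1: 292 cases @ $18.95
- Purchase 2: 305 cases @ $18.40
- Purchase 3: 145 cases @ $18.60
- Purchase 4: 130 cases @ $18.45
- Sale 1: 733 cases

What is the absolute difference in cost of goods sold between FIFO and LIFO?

FIFO COGS: 292 @ $18.95 + 305 @ $18.40 + 136 @ $18.60 = $13,675.00
LIFO COGS: 130 @ $18.45 + 145 @ $18.60 + 305 @ $18.40 + 153 @ $18.95 = $13,606.85
Difference = |$13,675.00 − $13,606.85| = $68.15

$68.15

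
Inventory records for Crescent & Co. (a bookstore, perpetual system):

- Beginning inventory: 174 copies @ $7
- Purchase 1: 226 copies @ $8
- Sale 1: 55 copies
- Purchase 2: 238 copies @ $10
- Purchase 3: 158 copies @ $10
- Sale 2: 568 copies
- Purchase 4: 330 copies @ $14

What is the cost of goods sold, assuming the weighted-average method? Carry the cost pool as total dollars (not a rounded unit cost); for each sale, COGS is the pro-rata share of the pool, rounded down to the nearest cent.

After Beginning: 174 on hand, pool $1,218.00 (≈ $7.0000 each)
After Purchase 1: 400 on hand, pool $3,026.00 (≈ $7.5650 each)
Sale 1, sell 55: 55/400 × $3,026.00 → $416.07
After Purchase 2: 583 on hand, pool $4,989.93 (≈ $8.5591 each)
After Purchase 3: 741 on hand, pool $6,569.93 (≈ $8.8663 each)
Sale 2, sell 568: 568/741 × $6,569.93 → $5,036.05
After Purchase 4: 503 on hand, pool $6,153.88 (≈ $12.2344 each)
Total COGS = $416.07 + $5,036.05 = $5,452.12
Ending inventory (cost pool remaining) = $6,153.88

COGS = $5,452.12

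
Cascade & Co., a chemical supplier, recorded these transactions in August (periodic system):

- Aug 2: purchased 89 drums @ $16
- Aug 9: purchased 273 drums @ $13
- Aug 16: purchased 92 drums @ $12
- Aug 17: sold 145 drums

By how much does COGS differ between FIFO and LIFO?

$359

FIFO COGS: 89 @ $16 + 56 @ $13 = $2,152
LIFO COGS: 92 @ $12 + 53 @ $13 = $1,793
Difference = |$2,152 − $1,793| = $359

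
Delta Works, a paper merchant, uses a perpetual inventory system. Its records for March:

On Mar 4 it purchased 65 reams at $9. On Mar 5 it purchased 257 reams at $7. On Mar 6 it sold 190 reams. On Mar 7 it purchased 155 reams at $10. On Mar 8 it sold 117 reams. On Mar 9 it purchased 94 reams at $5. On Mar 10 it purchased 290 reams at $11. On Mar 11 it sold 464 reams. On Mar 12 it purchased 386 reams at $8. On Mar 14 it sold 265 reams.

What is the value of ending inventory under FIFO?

Ending inventory = $1,688

Mar 6, 190 sold [FIFO — oldest first]: 65 @ $9 + 125 @ $7 = $1,460
Mar 8, 117 sold [FIFO — oldest first]: 117 @ $7 = $819
Mar 11, 464 sold [FIFO — oldest first]: 15 @ $7 + 155 @ $10 + 94 @ $5 + 200 @ $11 = $4,325
Mar 14, 265 sold [FIFO — oldest first]: 90 @ $11 + 175 @ $8 = $2,390
Total COGS = $1,460 + $819 + $4,325 + $2,390 = $8,994
Ending inventory: 211 @ $8 = $1,688
Check: goods available $10,682 = COGS $8,994 + ending $1,688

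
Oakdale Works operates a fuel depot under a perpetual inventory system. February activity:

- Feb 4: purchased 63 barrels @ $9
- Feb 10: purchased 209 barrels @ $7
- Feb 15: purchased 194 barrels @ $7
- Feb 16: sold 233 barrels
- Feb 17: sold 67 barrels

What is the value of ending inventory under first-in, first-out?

Ending inventory = $1,162

Feb 16, 233 sold [FIFO — oldest first]: 63 @ $9 + 170 @ $7 = $1,757
Feb 17, 67 sold [FIFO — oldest first]: 39 @ $7 + 28 @ $7 = $469
Total COGS = $1,757 + $469 = $2,226
Ending inventory: 166 @ $7 = $1,162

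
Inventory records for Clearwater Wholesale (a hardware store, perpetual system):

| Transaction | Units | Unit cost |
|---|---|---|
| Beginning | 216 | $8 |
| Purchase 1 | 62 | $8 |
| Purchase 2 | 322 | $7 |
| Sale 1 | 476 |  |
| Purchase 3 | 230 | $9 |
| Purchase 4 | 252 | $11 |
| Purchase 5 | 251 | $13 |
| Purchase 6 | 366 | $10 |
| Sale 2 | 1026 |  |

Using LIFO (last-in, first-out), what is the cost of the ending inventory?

Ending inventory = $1,649

Sale 1 (476) [LIFO — newest first]: 322 @ $7 + 62 @ $8 + 92 @ $8 = $3,486
Sale 2 (1026) [LIFO — newest first]: 366 @ $10 + 251 @ $13 + 252 @ $11 + 157 @ $9 = $11,108
Total COGS = $3,486 + $11,108 = $14,594
Ending inventory: 124 @ $8 + 73 @ $9 = $1,649
Check: goods available $16,243 = COGS $14,594 + ending $1,649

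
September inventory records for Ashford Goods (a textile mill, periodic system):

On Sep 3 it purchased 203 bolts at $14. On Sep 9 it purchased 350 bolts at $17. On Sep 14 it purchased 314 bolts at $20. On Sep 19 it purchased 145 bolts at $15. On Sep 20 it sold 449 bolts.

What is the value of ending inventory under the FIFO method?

Sep 20, 449 sold [FIFO — oldest first]: 203 @ $14 + 246 @ $17 = $7,024
Ending inventory: 104 @ $17 + 314 @ $20 + 145 @ $15 = $10,223
Check: goods available $17,247 = COGS $7,024 + ending $10,223

Ending inventory = $10,223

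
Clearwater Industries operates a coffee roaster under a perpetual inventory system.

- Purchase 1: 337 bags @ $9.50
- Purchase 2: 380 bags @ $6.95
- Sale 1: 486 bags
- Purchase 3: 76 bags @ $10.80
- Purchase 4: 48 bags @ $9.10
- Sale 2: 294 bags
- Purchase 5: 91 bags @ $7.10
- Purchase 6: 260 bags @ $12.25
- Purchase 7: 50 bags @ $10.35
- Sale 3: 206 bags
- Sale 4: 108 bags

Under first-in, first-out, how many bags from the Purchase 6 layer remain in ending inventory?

Sale 1 (486) [FIFO — oldest first]: 337 @ $9.50 + 149 @ $6.95 = $4,237.05
Sale 2 (294) [FIFO — oldest first]: 231 @ $6.95 + 63 @ $10.80 = $2,285.85
Sale 3 (206) [FIFO — oldest first]: 13 @ $10.80 + 48 @ $9.10 + 91 @ $7.10 + 54 @ $12.25 = $1,884.80
Sale 4 (108) [FIFO — oldest first]: 108 @ $12.25 = $1,323.00
Total COGS = $4,237.05 + $2,285.85 + $1,884.80 + $1,323.00 = $9,730.70
Ending inventory: 98 @ $12.25 + 50 @ $10.35 = $1,718.00
Check: goods available $11,448.70 = COGS $9,730.70 + ending $1,718.00

98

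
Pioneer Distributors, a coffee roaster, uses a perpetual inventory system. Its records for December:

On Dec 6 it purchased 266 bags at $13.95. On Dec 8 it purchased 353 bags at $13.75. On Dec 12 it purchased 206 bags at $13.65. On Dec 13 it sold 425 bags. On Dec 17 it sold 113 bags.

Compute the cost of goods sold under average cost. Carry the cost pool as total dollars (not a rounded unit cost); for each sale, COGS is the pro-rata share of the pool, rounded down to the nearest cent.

COGS = $7,418.75

After Dec 6: 266 on hand, pool $3,710.70 (≈ $13.9500 each)
After Dec 8: 619 on hand, pool $8,564.45 (≈ $13.8359 each)
After Dec 12: 825 on hand, pool $11,376.35 (≈ $13.7895 each)
Dec 13, sell 425: 425/825 × $11,376.35 → $5,860.54
Dec 17, sell 113: 113/400 × $5,515.81 → $1,558.21
Total COGS = $5,860.54 + $1,558.21 = $7,418.75
Ending inventory (cost pool remaining) = $3,957.60
Check: goods available $11,376.35 = COGS $7,418.75 + ending $3,957.60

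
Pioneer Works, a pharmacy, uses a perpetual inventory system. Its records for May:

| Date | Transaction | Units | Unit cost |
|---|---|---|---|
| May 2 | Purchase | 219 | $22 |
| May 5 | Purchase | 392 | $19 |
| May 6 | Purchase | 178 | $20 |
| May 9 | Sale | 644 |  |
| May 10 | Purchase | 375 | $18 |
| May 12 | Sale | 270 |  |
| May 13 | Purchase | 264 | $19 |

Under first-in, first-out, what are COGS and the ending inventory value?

May 9, 644 sold [FIFO — oldest first]: 219 @ $22 + 392 @ $19 + 33 @ $20 = $12,926
May 12, 270 sold [FIFO — oldest first]: 145 @ $20 + 125 @ $18 = $5,150
Total COGS = $12,926 + $5,150 = $18,076
Ending inventory: 250 @ $18 + 264 @ $19 = $9,516

COGS = $18,076; ending inventory = $9,516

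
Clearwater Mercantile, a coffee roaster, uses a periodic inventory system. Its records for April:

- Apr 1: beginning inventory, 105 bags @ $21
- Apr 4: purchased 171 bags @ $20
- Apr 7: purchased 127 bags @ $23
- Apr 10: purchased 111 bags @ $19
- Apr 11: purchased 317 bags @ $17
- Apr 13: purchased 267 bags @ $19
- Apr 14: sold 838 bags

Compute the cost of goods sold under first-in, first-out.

Apr 14, 838 sold [FIFO — oldest first]: 105 @ $21 + 171 @ $20 + 127 @ $23 + 111 @ $19 + 317 @ $17 + 7 @ $19 = $16,177
Ending inventory: 260 @ $19 = $4,940

COGS = $16,177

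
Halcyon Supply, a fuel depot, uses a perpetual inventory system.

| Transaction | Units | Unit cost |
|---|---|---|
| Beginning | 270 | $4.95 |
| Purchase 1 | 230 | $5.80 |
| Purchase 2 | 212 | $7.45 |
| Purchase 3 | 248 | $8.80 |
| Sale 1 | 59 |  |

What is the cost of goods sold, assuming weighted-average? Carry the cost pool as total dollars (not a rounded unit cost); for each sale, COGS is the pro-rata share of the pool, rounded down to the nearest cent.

COGS = $395.31

After Beginning: 270 on hand, pool $1,336.50 (≈ $4.9500 each)
After Purchase 1: 500 on hand, pool $2,670.50 (≈ $5.3410 each)
After Purchase 2: 712 on hand, pool $4,249.90 (≈ $5.9690 each)
After Purchase 3: 960 on hand, pool $6,432.30 (≈ $6.7003 each)
Sale 1, sell 59: 59/960 × $6,432.30 → $395.31
Ending inventory (cost pool remaining) = $6,036.99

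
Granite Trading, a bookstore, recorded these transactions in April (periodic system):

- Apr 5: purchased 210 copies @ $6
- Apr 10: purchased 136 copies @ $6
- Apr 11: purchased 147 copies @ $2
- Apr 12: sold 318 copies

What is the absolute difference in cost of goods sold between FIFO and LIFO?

$588

FIFO COGS: 210 @ $6 + 108 @ $6 = $1,908
LIFO COGS: 147 @ $2 + 136 @ $6 + 35 @ $6 = $1,320
Difference = |$1,908 − $1,320| = $588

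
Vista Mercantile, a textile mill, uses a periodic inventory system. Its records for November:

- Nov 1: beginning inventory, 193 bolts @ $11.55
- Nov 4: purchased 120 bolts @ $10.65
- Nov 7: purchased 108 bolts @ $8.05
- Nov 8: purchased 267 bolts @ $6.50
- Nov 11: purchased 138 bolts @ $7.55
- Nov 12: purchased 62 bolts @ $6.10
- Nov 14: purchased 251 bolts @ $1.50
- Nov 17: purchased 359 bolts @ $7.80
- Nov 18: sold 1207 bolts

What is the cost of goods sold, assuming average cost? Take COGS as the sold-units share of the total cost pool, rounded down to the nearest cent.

Nov 18, sell 1207: 1207/1498 × $10,708.85 → $8,628.55
Ending inventory (cost pool remaining) = $2,080.30

COGS = $8,628.55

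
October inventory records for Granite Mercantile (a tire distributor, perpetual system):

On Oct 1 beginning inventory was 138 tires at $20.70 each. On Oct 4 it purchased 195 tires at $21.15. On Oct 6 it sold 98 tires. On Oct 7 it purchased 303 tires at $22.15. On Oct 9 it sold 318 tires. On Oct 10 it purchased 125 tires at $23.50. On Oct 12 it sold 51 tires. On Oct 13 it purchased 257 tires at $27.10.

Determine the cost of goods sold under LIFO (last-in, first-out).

Oct 6, 98 sold [LIFO — newest first]: 98 @ $21.15 = $2,072.70
Oct 9, 318 sold [LIFO — newest first]: 303 @ $22.15 + 15 @ $21.15 = $7,028.70
Oct 12, 51 sold [LIFO — newest first]: 51 @ $23.50 = $1,198.50
Total COGS = $2,072.70 + $7,028.70 + $1,198.50 = $10,299.90
Ending inventory: 138 @ $20.70 + 82 @ $21.15 + 74 @ $23.50 + 257 @ $27.10 = $13,294.60

COGS = $10,299.90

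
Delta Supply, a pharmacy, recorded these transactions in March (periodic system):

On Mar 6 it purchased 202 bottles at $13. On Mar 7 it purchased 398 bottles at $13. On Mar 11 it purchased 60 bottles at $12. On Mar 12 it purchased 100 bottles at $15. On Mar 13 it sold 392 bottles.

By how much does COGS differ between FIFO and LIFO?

$140

FIFO COGS: 202 @ $13 + 190 @ $13 = $5,096
LIFO COGS: 100 @ $15 + 60 @ $12 + 232 @ $13 = $5,236
Difference = |$5,096 − $5,236| = $140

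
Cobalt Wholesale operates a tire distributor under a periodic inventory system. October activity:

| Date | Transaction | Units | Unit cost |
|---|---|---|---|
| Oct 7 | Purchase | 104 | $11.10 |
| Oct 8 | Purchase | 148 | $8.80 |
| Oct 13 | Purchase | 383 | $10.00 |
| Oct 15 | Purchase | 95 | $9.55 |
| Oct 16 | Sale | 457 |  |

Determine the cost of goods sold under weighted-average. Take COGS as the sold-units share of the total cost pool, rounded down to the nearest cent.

Oct 16, sell 457: 457/730 × $7,194.05 → $4,503.67
Ending inventory (cost pool remaining) = $2,690.38

COGS = $4,503.67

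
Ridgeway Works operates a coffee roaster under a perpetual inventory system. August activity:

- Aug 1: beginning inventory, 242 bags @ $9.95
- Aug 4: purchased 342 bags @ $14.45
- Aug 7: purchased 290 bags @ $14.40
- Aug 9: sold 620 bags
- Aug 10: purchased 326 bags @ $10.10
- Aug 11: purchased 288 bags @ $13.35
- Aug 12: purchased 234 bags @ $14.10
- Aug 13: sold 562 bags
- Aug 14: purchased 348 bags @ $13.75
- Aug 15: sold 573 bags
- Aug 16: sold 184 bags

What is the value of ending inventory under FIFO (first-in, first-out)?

Ending inventory = $1,801.25

Aug 9, 620 sold [FIFO — oldest first]: 242 @ $9.95 + 342 @ $14.45 + 36 @ $14.40 = $7,868.20
Aug 13, 562 sold [FIFO — oldest first]: 254 @ $14.40 + 308 @ $10.10 = $6,768.40
Aug 15, 573 sold [FIFO — oldest first]: 18 @ $10.10 + 288 @ $13.35 + 234 @ $14.10 + 33 @ $13.75 = $7,779.75
Aug 16, 184 sold [FIFO — oldest first]: 184 @ $13.75 = $2,530.00
Total COGS = $7,868.20 + $6,768.40 + $7,779.75 + $2,530.00 = $24,946.35
Ending inventory: 131 @ $13.75 = $1,801.25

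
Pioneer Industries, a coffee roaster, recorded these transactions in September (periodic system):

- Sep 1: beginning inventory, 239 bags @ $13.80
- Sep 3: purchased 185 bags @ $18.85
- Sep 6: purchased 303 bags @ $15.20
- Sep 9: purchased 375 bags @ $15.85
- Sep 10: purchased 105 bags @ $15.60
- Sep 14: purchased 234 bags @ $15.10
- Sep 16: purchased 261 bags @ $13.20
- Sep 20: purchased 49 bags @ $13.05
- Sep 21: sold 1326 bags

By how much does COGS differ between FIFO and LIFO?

$979.50

FIFO COGS: 239 @ $13.80 + 185 @ $18.85 + 303 @ $15.20 + 375 @ $15.85 + 105 @ $15.60 + 119 @ $15.10 = $20,769.70
LIFO COGS: 49 @ $13.05 + 261 @ $13.20 + 234 @ $15.10 + 105 @ $15.60 + 375 @ $15.85 + 302 @ $15.20 = $19,790.20
Difference = |$20,769.70 − $19,790.20| = $979.50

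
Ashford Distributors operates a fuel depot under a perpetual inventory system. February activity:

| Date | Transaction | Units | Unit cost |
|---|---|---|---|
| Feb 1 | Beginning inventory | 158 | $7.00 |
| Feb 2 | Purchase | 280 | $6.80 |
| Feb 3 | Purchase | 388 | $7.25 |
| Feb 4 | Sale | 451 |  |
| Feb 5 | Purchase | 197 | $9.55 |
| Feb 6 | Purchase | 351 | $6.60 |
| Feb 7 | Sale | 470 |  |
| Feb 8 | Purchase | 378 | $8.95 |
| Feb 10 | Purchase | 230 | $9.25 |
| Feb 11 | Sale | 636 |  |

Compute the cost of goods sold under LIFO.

COGS = $12,472.45

Feb 4, 451 sold [LIFO — newest first]: 388 @ $7.25 + 63 @ $6.80 = $3,241.40
Feb 7, 470 sold [LIFO — newest first]: 351 @ $6.60 + 119 @ $9.55 = $3,453.05
Feb 11, 636 sold [LIFO — newest first]: 230 @ $9.25 + 378 @ $8.95 + 28 @ $9.55 = $5,778.00
Total COGS = $3,241.40 + $3,453.05 + $5,778.00 = $12,472.45
Ending inventory: 158 @ $7.00 + 217 @ $6.80 + 50 @ $9.55 = $3,059.10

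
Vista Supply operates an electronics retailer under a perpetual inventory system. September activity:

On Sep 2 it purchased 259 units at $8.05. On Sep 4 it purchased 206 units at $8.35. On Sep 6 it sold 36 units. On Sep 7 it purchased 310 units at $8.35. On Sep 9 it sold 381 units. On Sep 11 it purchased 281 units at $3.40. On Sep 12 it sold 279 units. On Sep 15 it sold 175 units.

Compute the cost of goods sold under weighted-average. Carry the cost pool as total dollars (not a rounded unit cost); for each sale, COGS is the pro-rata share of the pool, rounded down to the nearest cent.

After Sep 2: 259 on hand, pool $2,084.95 (≈ $8.0500 each)
After Sep 4: 465 on hand, pool $3,805.05 (≈ $8.1829 each)
Sep 6, sell 36: 36/465 × $3,805.05 → $294.58
After Sep 7: 739 on hand, pool $6,098.97 (≈ $8.2530 each)
Sep 9, sell 381: 381/739 × $6,098.97 → $3,144.39
After Sep 11: 639 on hand, pool $3,909.98 (≈ $6.1189 each)
Sep 12, sell 279: 279/639 × $3,909.98 → $1,707.17
Sep 15, sell 175: 175/360 × $2,202.81 → $1,070.81
Total COGS = $294.58 + $3,144.39 + $1,707.17 + $1,070.81 = $6,216.95
Ending inventory (cost pool remaining) = $1,132.00
Check: goods available $7,348.95 = COGS $6,216.95 + ending $1,132.00

COGS = $6,216.95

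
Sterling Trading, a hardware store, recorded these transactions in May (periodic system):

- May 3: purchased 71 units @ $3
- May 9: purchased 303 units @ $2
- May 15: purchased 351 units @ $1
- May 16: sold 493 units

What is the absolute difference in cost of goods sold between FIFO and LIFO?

FIFO COGS: 71 @ $3 + 303 @ $2 + 119 @ $1 = $938
LIFO COGS: 351 @ $1 + 142 @ $2 = $635
Difference = |$938 − $635| = $303

$303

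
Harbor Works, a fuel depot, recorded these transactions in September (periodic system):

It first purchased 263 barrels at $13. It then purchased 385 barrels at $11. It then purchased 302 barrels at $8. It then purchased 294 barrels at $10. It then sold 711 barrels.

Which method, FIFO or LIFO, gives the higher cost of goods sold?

FIFO

FIFO COGS: 263 @ $13 + 385 @ $11 + 63 @ $8 = $8,158
LIFO COGS: 294 @ $10 + 302 @ $8 + 115 @ $11 = $6,621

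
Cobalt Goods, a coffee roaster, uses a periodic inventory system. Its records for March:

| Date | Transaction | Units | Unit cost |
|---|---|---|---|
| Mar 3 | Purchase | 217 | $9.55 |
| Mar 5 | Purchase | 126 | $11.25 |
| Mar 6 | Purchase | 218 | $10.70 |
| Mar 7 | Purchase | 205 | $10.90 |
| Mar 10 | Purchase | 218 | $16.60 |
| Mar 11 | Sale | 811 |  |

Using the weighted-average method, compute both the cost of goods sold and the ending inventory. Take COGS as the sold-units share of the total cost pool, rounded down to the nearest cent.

Mar 11, sell 811: 811/984 × $11,675.75 → $9,623.00
Ending inventory (cost pool remaining) = $2,052.75
Check: goods available $11,675.75 = COGS $9,623.00 + ending $2,052.75

COGS = $9,623.00; ending inventory = $2,052.75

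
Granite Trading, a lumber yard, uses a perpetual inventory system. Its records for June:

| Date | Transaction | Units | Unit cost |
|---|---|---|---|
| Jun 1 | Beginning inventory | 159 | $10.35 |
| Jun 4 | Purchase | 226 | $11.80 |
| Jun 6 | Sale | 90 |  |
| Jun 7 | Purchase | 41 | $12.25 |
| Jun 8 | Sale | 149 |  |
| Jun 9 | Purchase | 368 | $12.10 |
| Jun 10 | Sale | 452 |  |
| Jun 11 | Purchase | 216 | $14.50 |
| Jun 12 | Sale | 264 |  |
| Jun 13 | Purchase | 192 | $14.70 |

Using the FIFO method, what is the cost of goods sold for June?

COGS = $11,602.00

Jun 6, 90 sold [FIFO — oldest first]: 90 @ $10.35 = $931.50
Jun 8, 149 sold [FIFO — oldest first]: 69 @ $10.35 + 80 @ $11.80 = $1,658.15
Jun 10, 452 sold [FIFO — oldest first]: 146 @ $11.80 + 41 @ $12.25 + 265 @ $12.10 = $5,431.55
Jun 12, 264 sold [FIFO — oldest first]: 103 @ $12.10 + 161 @ $14.50 = $3,580.80
Total COGS = $931.50 + $1,658.15 + $5,431.55 + $3,580.80 = $11,602.00
Ending inventory: 55 @ $14.50 + 192 @ $14.70 = $3,619.90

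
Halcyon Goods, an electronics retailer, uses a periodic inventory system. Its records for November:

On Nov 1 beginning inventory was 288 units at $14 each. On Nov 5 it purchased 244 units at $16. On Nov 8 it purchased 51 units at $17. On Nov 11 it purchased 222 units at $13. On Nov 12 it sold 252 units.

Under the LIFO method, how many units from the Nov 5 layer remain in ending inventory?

Nov 12, 252 sold [LIFO — newest first]: 222 @ $13 + 30 @ $17 = $3,396
Ending inventory: 288 @ $14 + 244 @ $16 + 21 @ $17 = $8,293

244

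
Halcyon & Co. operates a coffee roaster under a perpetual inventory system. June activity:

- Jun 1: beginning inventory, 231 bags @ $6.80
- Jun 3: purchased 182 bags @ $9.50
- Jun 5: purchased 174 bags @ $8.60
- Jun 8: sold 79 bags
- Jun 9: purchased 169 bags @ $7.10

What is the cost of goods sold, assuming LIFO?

COGS = $679.40

Jun 8, 79 sold [LIFO — newest first]: 79 @ $8.60 = $679.40
Ending inventory: 231 @ $6.80 + 182 @ $9.50 + 95 @ $8.60 + 169 @ $7.10 = $5,316.70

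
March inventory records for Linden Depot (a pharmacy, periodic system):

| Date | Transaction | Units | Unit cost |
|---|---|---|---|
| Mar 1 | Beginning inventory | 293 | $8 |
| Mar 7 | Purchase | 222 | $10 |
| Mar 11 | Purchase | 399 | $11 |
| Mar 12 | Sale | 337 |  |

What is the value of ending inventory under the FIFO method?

Ending inventory = $6,169

Mar 12, 337 sold [FIFO — oldest first]: 293 @ $8 + 44 @ $10 = $2,784
Ending inventory: 178 @ $10 + 399 @ $11 = $6,169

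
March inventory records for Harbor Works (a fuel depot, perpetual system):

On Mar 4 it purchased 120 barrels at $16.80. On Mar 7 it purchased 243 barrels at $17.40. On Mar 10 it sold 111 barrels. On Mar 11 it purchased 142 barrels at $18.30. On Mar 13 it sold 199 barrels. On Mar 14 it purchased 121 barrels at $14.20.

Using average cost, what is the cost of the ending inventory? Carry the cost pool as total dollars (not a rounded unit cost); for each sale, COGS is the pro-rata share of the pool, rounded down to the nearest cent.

After Mar 4: 120 on hand, pool $2,016.00 (≈ $16.8000 each)
After Mar 7: 363 on hand, pool $6,244.20 (≈ $17.2017 each)
Mar 10, sell 111: 111/363 × $6,244.20 → $1,909.38
After Mar 11: 394 on hand, pool $6,933.42 (≈ $17.5975 each)
Mar 13, sell 199: 199/394 × $6,933.42 → $3,501.90
After Mar 14: 316 on hand, pool $5,149.72 (≈ $16.2966 each)
Total COGS = $1,909.38 + $3,501.90 = $5,411.28
Ending inventory (cost pool remaining) = $5,149.72
Check: goods available $10,561.00 = COGS $5,411.28 + ending $5,149.72

Ending inventory = $5,149.72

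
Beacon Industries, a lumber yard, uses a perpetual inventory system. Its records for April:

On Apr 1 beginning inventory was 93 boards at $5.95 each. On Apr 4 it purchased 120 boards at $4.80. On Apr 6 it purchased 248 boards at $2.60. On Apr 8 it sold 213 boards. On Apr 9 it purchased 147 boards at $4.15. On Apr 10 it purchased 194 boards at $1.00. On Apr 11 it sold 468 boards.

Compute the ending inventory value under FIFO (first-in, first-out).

Ending inventory = $121.00

Apr 8, 213 sold [FIFO — oldest first]: 93 @ $5.95 + 120 @ $4.80 = $1,129.35
Apr 11, 468 sold [FIFO — oldest first]: 248 @ $2.60 + 147 @ $4.15 + 73 @ $1.00 = $1,327.85
Total COGS = $1,129.35 + $1,327.85 = $2,457.20
Ending inventory: 121 @ $1.00 = $121.00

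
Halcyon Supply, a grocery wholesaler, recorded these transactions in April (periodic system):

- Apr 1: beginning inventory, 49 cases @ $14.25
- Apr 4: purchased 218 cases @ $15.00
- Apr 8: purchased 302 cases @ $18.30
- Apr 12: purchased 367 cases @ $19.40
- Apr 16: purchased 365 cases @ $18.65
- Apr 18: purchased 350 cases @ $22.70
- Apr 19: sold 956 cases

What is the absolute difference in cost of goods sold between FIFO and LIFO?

$2,440.00

FIFO COGS: 49 @ $14.25 + 218 @ $15.00 + 302 @ $18.30 + 367 @ $19.40 + 20 @ $18.65 = $16,987.65
LIFO COGS: 350 @ $22.70 + 365 @ $18.65 + 241 @ $19.40 = $19,427.65
Difference = |$16,987.65 − $19,427.65| = $2,440.00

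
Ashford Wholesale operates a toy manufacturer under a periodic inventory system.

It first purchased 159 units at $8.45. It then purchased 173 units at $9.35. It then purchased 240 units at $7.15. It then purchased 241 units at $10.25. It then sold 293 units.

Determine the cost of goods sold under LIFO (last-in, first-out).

COGS = $2,842.05

Sale 1 (293) [LIFO — newest first]: 241 @ $10.25 + 52 @ $7.15 = $2,842.05
Ending inventory: 159 @ $8.45 + 173 @ $9.35 + 188 @ $7.15 = $4,305.30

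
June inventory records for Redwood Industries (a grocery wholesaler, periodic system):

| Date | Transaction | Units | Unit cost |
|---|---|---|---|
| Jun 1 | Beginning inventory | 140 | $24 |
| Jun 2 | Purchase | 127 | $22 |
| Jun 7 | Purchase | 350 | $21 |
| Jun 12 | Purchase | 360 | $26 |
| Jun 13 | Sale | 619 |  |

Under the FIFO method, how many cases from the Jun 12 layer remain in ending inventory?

358

Jun 13, 619 sold [FIFO — oldest first]: 140 @ $24 + 127 @ $22 + 350 @ $21 + 2 @ $26 = $13,556
Ending inventory: 358 @ $26 = $9,308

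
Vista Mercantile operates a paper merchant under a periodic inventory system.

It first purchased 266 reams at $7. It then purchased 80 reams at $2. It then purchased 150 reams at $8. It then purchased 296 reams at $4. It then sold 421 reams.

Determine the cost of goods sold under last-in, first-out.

COGS = $2,184

Sale 1 (421) [LIFO — newest first]: 296 @ $4 + 125 @ $8 = $2,184
Ending inventory: 266 @ $7 + 80 @ $2 + 25 @ $8 = $2,222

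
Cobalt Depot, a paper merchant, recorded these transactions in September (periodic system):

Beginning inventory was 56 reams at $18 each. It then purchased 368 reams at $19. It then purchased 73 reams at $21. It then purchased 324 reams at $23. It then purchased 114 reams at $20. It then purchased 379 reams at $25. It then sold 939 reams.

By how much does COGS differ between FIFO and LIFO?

$2,306

FIFO COGS: 56 @ $18 + 368 @ $19 + 73 @ $21 + 324 @ $23 + 114 @ $20 + 4 @ $25 = $19,365
LIFO COGS: 379 @ $25 + 114 @ $20 + 324 @ $23 + 73 @ $21 + 49 @ $19 = $21,671
Difference = |$19,365 − $21,671| = $2,306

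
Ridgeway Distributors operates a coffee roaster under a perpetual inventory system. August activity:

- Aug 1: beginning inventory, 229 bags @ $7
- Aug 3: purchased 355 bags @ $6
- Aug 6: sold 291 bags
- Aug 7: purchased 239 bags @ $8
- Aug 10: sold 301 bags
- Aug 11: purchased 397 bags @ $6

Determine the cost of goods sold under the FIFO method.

COGS = $3,797

Aug 6, 291 sold [FIFO — oldest first]: 229 @ $7 + 62 @ $6 = $1,975
Aug 10, 301 sold [FIFO — oldest first]: 293 @ $6 + 8 @ $8 = $1,822
Total COGS = $1,975 + $1,822 = $3,797
Ending inventory: 231 @ $8 + 397 @ $6 = $4,230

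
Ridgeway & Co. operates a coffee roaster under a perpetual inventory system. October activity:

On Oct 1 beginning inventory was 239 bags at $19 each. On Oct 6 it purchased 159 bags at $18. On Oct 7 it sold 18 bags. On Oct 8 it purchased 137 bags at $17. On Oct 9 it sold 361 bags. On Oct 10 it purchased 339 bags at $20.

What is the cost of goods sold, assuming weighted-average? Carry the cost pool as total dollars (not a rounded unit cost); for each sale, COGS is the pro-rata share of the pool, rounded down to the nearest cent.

COGS = $6,896.48

After Oct 1: 239 on hand, pool $4,541.00 (≈ $19.0000 each)
After Oct 6: 398 on hand, pool $7,403.00 (≈ $18.6005 each)
Oct 7, sell 18: 18/398 × $7,403.00 → $334.80
After Oct 8: 517 on hand, pool $9,397.20 (≈ $18.1764 each)
Oct 9, sell 361: 361/517 × $9,397.20 → $6,561.68
After Oct 10: 495 on hand, pool $9,615.52 (≈ $19.4253 each)
Total COGS = $334.80 + $6,561.68 = $6,896.48
Ending inventory (cost pool remaining) = $9,615.52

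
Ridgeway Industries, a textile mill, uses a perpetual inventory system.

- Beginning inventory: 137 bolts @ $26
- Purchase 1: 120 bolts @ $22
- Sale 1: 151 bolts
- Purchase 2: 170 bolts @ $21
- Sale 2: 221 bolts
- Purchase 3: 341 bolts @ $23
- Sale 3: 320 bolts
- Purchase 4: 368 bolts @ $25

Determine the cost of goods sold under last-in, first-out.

Sale 1 (151) [LIFO — newest first]: 120 @ $22 + 31 @ $26 = $3,446
Sale 2 (221) [LIFO — newest first]: 170 @ $21 + 51 @ $26 = $4,896
Sale 3 (320) [LIFO — newest first]: 320 @ $23 = $7,360
Total COGS = $3,446 + $4,896 + $7,360 = $15,702
Ending inventory: 55 @ $26 + 21 @ $23 + 368 @ $25 = $11,113

COGS = $15,702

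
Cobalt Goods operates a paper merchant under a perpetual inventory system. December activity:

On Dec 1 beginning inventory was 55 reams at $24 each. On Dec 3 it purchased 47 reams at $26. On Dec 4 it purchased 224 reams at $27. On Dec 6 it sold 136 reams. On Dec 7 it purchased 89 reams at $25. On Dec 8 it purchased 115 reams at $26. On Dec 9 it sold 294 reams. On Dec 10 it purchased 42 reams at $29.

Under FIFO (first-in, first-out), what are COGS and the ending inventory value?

Dec 6, 136 sold [FIFO — oldest first]: 55 @ $24 + 47 @ $26 + 34 @ $27 = $3,460
Dec 9, 294 sold [FIFO — oldest first]: 190 @ $27 + 89 @ $25 + 15 @ $26 = $7,745
Total COGS = $3,460 + $7,745 = $11,205
Ending inventory: 100 @ $26 + 42 @ $29 = $3,818
Check: goods available $15,023 = COGS $11,205 + ending $3,818

COGS = $11,205; ending inventory = $3,818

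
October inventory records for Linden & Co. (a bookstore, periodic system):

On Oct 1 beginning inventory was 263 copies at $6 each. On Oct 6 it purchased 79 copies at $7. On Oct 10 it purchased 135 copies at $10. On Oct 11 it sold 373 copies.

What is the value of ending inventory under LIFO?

Oct 11, 373 sold [LIFO — newest first]: 135 @ $10 + 79 @ $7 + 159 @ $6 = $2,857
Ending inventory: 104 @ $6 = $624

Ending inventory = $624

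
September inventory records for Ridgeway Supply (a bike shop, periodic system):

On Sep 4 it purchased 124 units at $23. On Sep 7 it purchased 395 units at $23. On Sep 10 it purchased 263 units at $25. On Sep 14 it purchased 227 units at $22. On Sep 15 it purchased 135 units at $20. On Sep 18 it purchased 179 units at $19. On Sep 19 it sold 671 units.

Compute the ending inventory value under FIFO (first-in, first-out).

Ending inventory = $13,870

Sep 19, 671 sold [FIFO — oldest first]: 124 @ $23 + 395 @ $23 + 152 @ $25 = $15,737
Ending inventory: 111 @ $25 + 227 @ $22 + 135 @ $20 + 179 @ $19 = $13,870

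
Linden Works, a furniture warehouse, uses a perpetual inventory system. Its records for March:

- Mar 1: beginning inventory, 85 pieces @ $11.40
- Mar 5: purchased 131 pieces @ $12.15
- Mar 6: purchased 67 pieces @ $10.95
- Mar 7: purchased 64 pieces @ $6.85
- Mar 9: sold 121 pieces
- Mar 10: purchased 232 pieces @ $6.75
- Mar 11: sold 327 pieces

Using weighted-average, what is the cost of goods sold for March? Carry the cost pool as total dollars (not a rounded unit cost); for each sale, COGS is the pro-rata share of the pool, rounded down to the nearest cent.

After Mar 1: 85 on hand, pool $969.00 (≈ $11.4000 each)
After Mar 5: 216 on hand, pool $2,560.65 (≈ $11.8549 each)
After Mar 6: 283 on hand, pool $3,294.30 (≈ $11.6406 each)
After Mar 7: 347 on hand, pool $3,732.70 (≈ $10.7571 each)
Mar 9, sell 121: 121/347 × $3,732.70 → $1,301.60
After Mar 10: 458 on hand, pool $3,997.10 (≈ $8.7273 each)
Mar 11, sell 327: 327/458 × $3,997.10 → $2,853.82
Total COGS = $1,301.60 + $2,853.82 = $4,155.42
Ending inventory (cost pool remaining) = $1,143.28
Check: goods available $5,298.70 = COGS $4,155.42 + ending $1,143.28

COGS = $4,155.42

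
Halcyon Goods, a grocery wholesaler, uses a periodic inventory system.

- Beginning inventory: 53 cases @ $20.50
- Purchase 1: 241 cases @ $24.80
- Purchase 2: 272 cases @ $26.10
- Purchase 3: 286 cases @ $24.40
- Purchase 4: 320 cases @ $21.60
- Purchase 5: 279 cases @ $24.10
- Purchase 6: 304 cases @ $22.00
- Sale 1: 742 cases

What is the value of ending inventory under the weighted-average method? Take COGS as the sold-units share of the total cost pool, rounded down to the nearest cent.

Sale 1, sell 742: 742/1755 × $41,464.80 → $17,530.98
Ending inventory (cost pool remaining) = $23,933.82

Ending inventory = $23,933.82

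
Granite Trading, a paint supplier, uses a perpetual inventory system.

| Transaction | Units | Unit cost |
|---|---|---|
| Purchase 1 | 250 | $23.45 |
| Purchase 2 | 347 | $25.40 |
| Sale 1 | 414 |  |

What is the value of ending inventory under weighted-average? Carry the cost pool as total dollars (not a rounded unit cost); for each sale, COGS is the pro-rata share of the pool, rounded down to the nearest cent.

Ending inventory = $4,498.77

After Purchase 1: 250 on hand, pool $5,862.50 (≈ $23.4500 each)
After Purchase 2: 597 on hand, pool $14,676.30 (≈ $24.5834 each)
Sale 1, sell 414: 414/597 × $14,676.30 → $10,177.53
Ending inventory (cost pool remaining) = $4,498.77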